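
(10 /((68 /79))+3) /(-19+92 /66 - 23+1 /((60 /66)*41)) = -3362205 /9333629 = -0.36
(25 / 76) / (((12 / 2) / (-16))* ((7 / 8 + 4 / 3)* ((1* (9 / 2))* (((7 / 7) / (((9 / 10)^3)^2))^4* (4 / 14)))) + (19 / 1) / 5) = -7755070854695938458937875 / 225100921486552518922349668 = -0.03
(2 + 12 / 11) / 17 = 2 / 11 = 0.18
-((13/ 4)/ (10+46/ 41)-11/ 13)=13135/ 23712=0.55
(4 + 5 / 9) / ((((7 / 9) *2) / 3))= 8.79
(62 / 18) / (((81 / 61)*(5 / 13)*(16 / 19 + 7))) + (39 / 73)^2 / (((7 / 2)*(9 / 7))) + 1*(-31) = -87047780072 / 2894206545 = -30.08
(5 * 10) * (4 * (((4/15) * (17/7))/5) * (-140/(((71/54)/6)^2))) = -380712960/5041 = -75523.30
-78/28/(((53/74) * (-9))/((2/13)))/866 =37/481929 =0.00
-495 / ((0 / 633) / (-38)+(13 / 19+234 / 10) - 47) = 47025 / 2177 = 21.60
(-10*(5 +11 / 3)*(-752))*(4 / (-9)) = -782080 / 27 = -28965.93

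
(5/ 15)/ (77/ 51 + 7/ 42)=34/ 171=0.20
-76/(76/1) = -1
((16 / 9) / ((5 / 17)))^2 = 73984 / 2025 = 36.54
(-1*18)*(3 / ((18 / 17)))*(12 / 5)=-612 / 5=-122.40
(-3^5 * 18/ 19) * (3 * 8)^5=-34828517376/ 19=-1833079861.89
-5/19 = -0.26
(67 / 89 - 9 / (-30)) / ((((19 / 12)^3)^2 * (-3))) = -466311168 / 20935417045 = -0.02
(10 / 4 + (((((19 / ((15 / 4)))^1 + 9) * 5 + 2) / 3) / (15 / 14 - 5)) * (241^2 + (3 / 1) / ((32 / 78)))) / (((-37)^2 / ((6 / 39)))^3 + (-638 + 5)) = -1411768447 / 2790265953176955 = -0.00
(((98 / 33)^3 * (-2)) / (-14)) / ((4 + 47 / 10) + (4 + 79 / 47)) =63194320 / 242898183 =0.26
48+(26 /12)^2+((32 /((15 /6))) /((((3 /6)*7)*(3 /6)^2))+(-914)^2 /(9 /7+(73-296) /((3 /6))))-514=-9120229589 /3922380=-2325.18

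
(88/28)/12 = 11/42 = 0.26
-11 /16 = -0.69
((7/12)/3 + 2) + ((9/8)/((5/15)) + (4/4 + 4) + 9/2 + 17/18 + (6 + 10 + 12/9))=33.35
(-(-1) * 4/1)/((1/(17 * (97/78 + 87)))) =234022/39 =6000.56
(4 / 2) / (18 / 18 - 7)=-1 / 3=-0.33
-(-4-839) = 843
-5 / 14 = -0.36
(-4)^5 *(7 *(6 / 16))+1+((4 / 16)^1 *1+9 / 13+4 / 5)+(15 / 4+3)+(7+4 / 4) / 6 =-522049 / 195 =-2677.17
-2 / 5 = -0.40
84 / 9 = 28 / 3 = 9.33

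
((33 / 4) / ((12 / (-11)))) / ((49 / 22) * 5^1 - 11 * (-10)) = -1331 / 21320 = -0.06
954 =954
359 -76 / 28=2494 / 7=356.29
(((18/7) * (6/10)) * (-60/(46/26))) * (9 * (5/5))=-470.91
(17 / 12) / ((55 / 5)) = 0.13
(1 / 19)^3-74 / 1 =-507565 / 6859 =-74.00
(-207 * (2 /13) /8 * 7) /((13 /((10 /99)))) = -805 /3718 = -0.22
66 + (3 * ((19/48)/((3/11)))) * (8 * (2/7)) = 75.95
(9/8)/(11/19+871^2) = 57/38437840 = 0.00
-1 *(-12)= 12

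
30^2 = 900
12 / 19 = 0.63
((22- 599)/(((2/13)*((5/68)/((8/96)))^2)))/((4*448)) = -2167789/806400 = -2.69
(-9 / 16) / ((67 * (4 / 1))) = -9 / 4288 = -0.00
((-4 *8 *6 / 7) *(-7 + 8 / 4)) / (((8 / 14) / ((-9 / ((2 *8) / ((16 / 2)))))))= -1080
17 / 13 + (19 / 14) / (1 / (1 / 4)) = 1199 / 728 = 1.65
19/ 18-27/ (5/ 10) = -953/ 18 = -52.94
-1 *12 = -12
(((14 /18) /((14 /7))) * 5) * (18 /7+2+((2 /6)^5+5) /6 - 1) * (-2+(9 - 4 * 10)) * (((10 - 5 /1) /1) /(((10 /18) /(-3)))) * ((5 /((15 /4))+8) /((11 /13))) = 20457710 /243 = 84188.11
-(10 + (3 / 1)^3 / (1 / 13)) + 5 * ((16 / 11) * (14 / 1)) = -2851 / 11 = -259.18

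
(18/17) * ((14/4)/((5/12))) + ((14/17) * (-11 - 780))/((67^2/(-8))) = 3836644/381565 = 10.06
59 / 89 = 0.66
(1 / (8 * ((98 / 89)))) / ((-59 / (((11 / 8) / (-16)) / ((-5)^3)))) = -979 / 740096000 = -0.00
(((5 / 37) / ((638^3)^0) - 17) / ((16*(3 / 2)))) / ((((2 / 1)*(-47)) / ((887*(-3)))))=-34593 / 1739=-19.89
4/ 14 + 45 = 317/ 7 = 45.29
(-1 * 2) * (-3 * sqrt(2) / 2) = 4.24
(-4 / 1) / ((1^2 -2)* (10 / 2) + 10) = -4 / 5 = -0.80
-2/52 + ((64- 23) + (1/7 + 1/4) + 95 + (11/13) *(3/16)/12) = 794205/5824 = 136.37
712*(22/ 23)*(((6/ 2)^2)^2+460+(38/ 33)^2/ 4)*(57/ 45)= 3189956512/ 6831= 466982.36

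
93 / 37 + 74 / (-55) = 2377 / 2035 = 1.17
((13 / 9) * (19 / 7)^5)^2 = 1036150197568369 / 22880495169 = 45285.30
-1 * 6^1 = -6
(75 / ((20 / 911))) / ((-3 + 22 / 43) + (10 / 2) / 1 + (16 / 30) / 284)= 625788675 / 460424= 1359.16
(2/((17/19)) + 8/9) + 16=2926/153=19.12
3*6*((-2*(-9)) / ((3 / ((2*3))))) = 648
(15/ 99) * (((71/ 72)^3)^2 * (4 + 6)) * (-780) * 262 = -27269347939682875/ 95778422784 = -284712.85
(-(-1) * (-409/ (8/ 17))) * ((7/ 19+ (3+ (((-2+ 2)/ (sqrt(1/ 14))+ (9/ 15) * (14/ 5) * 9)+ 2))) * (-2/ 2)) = 16916649/ 950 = 17807.00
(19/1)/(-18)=-19/18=-1.06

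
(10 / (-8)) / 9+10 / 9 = 35 / 36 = 0.97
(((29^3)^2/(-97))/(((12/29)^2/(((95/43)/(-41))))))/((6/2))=47523409231295/73876752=643279.62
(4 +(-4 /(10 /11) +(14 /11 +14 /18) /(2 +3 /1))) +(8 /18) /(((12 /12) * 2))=23 /99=0.23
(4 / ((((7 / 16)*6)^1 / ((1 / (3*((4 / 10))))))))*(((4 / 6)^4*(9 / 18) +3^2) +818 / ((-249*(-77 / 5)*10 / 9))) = 384764320 / 32613273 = 11.80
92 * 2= 184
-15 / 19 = -0.79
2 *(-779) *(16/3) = -24928/3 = -8309.33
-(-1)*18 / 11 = 18 / 11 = 1.64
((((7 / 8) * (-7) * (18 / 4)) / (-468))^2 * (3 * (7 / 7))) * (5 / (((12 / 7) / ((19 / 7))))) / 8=228095 / 22151168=0.01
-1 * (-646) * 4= 2584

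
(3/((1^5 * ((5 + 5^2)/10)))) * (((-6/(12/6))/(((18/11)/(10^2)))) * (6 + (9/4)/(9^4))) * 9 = -4811675/486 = -9900.57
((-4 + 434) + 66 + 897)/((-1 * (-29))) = 1393/29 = 48.03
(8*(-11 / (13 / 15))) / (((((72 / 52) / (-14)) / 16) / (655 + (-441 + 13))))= 11186560 / 3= 3728853.33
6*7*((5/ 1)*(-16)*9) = -30240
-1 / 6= -0.17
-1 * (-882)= 882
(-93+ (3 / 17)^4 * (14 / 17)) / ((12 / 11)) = -85.25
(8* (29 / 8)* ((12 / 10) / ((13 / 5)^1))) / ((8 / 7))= 609 / 52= 11.71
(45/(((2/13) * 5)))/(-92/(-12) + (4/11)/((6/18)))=3861/578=6.68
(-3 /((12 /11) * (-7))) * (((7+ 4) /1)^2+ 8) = 50.68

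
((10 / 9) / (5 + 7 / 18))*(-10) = -200 / 97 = -2.06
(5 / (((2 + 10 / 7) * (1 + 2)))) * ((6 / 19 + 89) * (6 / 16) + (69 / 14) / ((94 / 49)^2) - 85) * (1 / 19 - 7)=1621291595 / 9569388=169.42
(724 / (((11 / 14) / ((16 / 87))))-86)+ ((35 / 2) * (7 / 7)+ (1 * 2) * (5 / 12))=32473 / 319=101.80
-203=-203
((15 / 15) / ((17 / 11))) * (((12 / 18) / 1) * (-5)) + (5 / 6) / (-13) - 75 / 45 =-5155 / 1326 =-3.89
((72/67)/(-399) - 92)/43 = -2.14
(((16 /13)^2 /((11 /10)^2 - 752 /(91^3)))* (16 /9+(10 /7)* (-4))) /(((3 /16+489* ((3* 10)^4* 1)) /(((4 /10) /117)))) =-0.00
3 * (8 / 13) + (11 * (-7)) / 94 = 1.03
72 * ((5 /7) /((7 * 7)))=360 /343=1.05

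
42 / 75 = 14 / 25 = 0.56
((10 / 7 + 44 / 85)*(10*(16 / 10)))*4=74112 / 595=124.56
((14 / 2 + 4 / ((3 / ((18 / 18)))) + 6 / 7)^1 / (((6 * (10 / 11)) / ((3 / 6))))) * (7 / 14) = 2123 / 5040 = 0.42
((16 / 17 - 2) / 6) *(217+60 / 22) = -7251 / 187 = -38.78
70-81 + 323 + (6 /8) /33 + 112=424.02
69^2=4761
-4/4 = -1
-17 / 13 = -1.31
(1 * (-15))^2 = 225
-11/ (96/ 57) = -209/ 32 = -6.53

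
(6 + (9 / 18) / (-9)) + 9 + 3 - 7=197 / 18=10.94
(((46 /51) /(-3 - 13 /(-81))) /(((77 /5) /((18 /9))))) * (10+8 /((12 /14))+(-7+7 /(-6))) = -603 /1309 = -0.46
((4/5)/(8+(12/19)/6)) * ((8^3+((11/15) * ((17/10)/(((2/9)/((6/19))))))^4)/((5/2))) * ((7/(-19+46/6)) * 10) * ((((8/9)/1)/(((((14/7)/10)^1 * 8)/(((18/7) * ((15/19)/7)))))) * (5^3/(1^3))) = -3825451745416089/1492664153750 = -2562.83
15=15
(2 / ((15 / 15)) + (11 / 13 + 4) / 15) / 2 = 151 / 130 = 1.16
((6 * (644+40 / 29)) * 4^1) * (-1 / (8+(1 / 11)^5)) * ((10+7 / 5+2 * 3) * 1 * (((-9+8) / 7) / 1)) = 217024597152 / 45094315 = 4812.68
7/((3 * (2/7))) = 49/6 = 8.17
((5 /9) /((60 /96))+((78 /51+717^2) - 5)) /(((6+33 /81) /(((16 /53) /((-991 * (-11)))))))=3775450656 /1699171573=2.22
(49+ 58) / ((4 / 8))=214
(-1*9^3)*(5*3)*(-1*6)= 65610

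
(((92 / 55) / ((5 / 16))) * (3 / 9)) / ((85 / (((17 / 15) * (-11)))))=-1472 / 5625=-0.26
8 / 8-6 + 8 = 3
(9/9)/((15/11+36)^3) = 1331/69426531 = 0.00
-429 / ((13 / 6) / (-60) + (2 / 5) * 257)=-30888 / 7399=-4.17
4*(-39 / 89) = -156 / 89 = -1.75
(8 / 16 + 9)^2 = 361 / 4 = 90.25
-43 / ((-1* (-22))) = -43 / 22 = -1.95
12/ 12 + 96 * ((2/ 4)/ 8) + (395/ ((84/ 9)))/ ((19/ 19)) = 1381/ 28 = 49.32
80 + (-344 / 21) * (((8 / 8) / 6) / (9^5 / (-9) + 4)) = 33047452 / 413091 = 80.00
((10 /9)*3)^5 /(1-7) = -50000 /729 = -68.59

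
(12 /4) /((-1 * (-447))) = 1 /149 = 0.01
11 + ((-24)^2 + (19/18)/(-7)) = 73943/126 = 586.85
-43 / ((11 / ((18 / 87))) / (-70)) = 18060 / 319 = 56.61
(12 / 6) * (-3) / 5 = -6 / 5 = -1.20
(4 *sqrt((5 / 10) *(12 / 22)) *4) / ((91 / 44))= 64 *sqrt(33) / 91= 4.04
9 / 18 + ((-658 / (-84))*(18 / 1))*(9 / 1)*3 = 7615 / 2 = 3807.50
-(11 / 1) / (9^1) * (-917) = 10087 / 9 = 1120.78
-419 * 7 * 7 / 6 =-3421.83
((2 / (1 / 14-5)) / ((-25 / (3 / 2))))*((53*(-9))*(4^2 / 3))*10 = -71232 / 115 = -619.41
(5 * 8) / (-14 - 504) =-20 / 259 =-0.08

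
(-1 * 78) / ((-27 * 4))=13 / 18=0.72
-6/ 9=-2/ 3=-0.67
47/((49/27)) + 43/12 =17335/588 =29.48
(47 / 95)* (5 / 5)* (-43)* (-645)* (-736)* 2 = -20198086.74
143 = 143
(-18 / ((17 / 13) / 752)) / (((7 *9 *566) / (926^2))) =-8382685376 / 33677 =-248914.26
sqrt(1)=1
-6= -6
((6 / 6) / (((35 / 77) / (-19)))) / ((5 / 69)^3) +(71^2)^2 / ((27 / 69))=64831109.15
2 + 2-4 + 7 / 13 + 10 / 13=17 / 13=1.31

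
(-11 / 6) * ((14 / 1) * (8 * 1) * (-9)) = 1848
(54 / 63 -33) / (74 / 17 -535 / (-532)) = -290700 / 48463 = -6.00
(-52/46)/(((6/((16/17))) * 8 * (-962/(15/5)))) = 1/14467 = 0.00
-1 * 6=-6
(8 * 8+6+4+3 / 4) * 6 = 897 / 2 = 448.50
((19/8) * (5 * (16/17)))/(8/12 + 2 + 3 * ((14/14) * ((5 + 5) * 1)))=285/833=0.34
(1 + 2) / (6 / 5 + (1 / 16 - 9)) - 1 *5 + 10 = 2855 / 619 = 4.61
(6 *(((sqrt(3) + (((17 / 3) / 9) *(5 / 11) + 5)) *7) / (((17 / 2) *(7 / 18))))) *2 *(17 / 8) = 54 *sqrt(3) + 3140 / 11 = 378.99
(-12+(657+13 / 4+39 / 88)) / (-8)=-57085 / 704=-81.09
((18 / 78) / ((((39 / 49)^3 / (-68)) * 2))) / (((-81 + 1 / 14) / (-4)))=-224003696 / 291236517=-0.77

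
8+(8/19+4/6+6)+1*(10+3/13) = 18761/741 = 25.32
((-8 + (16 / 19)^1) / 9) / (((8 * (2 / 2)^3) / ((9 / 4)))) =-17 / 76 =-0.22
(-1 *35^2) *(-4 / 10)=490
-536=-536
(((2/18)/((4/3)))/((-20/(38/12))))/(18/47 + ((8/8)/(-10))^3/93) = -692075/20087436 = -0.03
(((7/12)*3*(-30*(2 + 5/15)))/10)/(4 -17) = 49/52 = 0.94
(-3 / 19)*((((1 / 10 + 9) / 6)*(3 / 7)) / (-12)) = 13 / 1520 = 0.01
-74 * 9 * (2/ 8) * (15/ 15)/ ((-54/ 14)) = 259/ 6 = 43.17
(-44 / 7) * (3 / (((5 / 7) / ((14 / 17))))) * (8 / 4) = -3696 / 85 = -43.48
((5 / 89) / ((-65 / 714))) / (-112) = 51 / 9256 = 0.01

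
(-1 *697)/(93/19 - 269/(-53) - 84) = 701879/74548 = 9.42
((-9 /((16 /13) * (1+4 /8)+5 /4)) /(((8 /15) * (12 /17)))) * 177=-1760265 /1288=-1366.67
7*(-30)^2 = 6300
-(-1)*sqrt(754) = sqrt(754) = 27.46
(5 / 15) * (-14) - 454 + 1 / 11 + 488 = 971 / 33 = 29.42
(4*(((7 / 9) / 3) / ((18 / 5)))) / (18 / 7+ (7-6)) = 98 / 1215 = 0.08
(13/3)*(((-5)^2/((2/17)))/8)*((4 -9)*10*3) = -138125/8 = -17265.62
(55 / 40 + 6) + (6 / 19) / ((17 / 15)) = 19777 / 2584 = 7.65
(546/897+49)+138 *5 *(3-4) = -14729/23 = -640.39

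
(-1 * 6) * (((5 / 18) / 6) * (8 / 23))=-20 / 207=-0.10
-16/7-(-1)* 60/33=-0.47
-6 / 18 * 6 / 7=-2 / 7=-0.29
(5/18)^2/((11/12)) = 25/297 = 0.08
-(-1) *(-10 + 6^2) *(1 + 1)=52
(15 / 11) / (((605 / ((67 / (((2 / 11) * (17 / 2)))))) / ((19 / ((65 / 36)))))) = 137484 / 133705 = 1.03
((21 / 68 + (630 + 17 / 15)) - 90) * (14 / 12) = 3865897 / 6120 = 631.68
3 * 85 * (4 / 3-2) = -170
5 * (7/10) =7/2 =3.50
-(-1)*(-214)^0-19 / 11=-8 / 11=-0.73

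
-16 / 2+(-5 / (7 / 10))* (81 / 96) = -1571 / 112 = -14.03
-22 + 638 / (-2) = -341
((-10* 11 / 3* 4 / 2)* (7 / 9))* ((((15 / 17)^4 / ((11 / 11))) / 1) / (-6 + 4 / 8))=525000 / 83521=6.29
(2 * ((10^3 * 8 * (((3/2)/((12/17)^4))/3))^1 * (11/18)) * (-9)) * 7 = -803889625/648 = -1240570.41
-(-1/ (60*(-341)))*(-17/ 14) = 17/ 286440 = 0.00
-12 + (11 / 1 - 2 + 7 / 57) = -164 / 57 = -2.88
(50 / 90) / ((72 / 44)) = 55 / 162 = 0.34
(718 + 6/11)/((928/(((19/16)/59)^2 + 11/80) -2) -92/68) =82563895648/772835617433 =0.11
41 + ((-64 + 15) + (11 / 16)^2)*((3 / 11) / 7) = 770923 / 19712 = 39.11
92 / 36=23 / 9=2.56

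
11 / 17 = 0.65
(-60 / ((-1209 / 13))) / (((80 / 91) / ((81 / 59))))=7371 / 7316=1.01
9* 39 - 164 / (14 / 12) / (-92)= 56757 / 161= 352.53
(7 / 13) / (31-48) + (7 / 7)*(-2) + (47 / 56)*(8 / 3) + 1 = 5599 / 4641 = 1.21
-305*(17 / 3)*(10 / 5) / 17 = -610 / 3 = -203.33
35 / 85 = 0.41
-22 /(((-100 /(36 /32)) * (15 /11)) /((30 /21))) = 0.26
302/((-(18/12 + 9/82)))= -6191/33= -187.61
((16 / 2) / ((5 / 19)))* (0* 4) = 0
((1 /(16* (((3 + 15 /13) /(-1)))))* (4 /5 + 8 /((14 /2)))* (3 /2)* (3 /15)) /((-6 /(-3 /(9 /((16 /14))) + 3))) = 2431 /635040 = 0.00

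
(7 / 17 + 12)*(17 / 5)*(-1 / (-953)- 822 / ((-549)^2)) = -6779641 / 95745051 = -0.07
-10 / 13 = -0.77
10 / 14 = 5 / 7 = 0.71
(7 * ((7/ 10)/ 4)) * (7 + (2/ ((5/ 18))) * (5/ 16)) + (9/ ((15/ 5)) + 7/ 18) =21197/ 1440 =14.72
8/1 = 8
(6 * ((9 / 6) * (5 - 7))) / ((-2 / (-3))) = -27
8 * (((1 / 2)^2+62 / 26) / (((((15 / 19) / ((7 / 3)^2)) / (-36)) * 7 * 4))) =-36442 / 195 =-186.88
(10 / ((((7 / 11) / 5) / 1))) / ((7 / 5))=2750 / 49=56.12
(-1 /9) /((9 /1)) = -1 /81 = -0.01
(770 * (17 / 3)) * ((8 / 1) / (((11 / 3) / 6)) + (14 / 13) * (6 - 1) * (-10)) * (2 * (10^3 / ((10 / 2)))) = -2774128000 / 39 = -71131487.18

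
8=8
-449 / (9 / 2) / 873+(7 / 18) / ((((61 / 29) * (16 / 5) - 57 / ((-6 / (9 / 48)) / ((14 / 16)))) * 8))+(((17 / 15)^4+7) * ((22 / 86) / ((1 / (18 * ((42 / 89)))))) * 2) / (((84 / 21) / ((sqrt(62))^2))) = 3368845417169373622 / 5782801091518125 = 582.56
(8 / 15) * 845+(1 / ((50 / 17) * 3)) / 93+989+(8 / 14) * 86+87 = 153877919 / 97650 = 1575.81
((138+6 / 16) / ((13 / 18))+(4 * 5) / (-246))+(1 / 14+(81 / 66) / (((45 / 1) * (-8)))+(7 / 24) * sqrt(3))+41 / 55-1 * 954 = -7502344111 / 9849840+7 * sqrt(3) / 24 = -761.17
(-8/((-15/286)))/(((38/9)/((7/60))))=2002/475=4.21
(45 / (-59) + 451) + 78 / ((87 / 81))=894610 / 1711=522.86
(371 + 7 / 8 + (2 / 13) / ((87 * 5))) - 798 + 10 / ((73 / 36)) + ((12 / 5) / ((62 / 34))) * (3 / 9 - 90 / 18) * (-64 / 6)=-355.68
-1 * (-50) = 50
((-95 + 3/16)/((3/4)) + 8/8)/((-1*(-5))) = -25.08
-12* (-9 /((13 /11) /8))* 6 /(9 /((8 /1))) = 50688 /13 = 3899.08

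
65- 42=23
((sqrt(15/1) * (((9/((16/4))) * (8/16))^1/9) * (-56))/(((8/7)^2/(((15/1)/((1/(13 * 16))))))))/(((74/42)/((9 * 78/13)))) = -37923795 * sqrt(15)/74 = -1984840.90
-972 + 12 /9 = -2912 /3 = -970.67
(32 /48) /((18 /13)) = 13 /27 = 0.48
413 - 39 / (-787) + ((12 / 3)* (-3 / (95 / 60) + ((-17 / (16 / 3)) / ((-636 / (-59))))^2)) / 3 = 52986147679969 / 129033145344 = 410.64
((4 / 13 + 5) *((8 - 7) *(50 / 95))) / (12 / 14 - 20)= -2415 / 16549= -0.15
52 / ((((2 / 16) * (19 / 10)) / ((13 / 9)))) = 316.26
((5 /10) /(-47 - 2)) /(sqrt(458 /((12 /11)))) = -0.00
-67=-67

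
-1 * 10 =-10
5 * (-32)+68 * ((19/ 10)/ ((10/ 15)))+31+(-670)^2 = 2244824/ 5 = 448964.80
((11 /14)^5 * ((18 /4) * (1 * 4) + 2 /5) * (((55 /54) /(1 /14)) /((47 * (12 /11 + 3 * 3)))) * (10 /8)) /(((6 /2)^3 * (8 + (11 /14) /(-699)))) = 522158746945 /544597177024656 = 0.00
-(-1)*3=3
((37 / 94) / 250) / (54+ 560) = 37 / 14429000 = 0.00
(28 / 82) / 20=7 / 410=0.02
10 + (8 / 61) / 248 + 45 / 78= 520051 / 49166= 10.58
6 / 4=3 / 2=1.50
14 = 14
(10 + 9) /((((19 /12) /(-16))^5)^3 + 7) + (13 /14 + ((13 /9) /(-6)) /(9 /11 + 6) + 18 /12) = 18004540130012638863390113650926951933773 /3525084514988765659009991227173085912950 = 5.11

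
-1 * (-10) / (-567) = -10 / 567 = -0.02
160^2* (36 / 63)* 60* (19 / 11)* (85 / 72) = 413440000 / 231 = 1789783.55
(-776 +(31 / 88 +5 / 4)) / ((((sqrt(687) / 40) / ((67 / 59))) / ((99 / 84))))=-22829245 *sqrt(687) / 378308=-1581.70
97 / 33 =2.94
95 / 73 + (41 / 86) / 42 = 346133 / 263676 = 1.31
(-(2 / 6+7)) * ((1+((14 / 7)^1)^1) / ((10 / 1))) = -11 / 5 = -2.20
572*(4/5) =2288/5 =457.60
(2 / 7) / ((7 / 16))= 32 / 49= 0.65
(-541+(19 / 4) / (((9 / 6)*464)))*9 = -4518375 / 928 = -4868.94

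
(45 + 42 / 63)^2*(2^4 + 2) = 37538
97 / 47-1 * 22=-937 / 47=-19.94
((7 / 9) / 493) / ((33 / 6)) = 14 / 48807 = 0.00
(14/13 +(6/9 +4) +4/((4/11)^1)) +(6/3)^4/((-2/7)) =-1531/39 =-39.26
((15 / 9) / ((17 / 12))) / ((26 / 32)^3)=81920 / 37349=2.19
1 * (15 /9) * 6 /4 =5 /2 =2.50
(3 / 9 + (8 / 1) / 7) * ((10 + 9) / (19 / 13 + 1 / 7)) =17.48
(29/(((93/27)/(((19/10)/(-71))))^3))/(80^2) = -145006119/68240170246400000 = -0.00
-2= -2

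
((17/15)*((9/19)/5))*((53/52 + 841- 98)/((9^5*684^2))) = 657713/227457598305600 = 0.00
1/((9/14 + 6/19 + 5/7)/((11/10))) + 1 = 3688/2225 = 1.66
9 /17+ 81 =1386 /17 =81.53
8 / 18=4 / 9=0.44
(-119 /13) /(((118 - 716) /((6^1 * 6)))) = 0.55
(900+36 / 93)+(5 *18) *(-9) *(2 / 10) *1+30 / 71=1626120 / 2201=738.81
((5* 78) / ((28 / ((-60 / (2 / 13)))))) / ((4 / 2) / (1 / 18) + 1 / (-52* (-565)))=-150.89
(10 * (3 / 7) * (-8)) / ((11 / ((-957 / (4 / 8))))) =41760 / 7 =5965.71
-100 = -100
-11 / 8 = -1.38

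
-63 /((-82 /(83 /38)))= 5229 /3116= 1.68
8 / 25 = 0.32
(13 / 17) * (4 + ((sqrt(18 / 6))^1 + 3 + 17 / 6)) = 13 * sqrt(3) / 17 + 767 / 102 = 8.84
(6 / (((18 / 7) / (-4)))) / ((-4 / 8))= 56 / 3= 18.67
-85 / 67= -1.27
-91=-91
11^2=121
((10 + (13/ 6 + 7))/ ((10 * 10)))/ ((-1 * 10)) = -23/ 1200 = -0.02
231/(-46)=-231/46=-5.02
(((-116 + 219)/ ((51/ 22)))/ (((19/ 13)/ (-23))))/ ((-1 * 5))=677534/ 4845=139.84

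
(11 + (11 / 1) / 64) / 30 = 0.37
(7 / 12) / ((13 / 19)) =133 / 156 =0.85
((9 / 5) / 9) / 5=1 / 25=0.04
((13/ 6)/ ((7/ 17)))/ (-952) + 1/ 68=367/ 39984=0.01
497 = 497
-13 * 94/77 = -1222/77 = -15.87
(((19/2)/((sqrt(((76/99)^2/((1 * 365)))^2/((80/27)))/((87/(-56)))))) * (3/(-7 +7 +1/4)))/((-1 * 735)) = 6916239 * sqrt(15)/104272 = 256.89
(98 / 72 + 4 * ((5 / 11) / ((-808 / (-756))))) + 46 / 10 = 1532303 / 199980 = 7.66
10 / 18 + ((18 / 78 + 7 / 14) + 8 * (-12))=-22163 / 234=-94.71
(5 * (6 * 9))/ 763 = 270/ 763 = 0.35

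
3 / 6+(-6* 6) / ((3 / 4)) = -95 / 2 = -47.50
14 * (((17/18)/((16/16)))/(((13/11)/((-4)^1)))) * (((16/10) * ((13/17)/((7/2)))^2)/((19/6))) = -36608/33915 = -1.08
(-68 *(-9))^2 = 374544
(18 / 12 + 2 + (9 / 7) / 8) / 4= 205 / 224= 0.92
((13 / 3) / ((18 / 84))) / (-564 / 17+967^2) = 3094 / 143063541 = 0.00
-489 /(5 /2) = -978 /5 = -195.60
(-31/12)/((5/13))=-403/60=-6.72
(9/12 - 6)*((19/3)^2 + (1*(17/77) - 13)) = -18941/132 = -143.49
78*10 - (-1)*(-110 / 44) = 1555 / 2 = 777.50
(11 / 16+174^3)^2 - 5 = 7104533531674745 / 256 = 27752084108104.47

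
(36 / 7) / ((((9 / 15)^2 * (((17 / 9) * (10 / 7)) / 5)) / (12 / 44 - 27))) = -132300 / 187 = -707.49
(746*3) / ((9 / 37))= 27602 / 3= 9200.67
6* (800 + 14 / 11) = 52884 / 11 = 4807.64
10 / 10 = 1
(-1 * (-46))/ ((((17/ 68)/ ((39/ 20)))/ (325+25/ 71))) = 8288280/ 71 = 116736.34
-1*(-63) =63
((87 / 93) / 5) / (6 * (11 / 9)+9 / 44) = 3828 / 154225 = 0.02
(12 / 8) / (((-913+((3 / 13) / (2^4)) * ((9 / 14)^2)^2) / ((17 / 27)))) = -67919488 / 65657991429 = -0.00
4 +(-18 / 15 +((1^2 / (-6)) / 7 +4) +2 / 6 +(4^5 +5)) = 1036.11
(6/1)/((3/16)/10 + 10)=0.60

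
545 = 545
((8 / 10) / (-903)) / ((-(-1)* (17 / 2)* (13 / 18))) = -48 / 332605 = -0.00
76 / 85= 0.89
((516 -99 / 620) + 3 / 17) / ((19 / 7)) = 38071719 / 200260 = 190.11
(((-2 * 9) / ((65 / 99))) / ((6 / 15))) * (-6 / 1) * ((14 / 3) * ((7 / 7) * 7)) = 174636 / 13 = 13433.54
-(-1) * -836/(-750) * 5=418/75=5.57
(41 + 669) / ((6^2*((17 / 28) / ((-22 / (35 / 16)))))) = -326.69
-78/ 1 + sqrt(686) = -78 + 7 * sqrt(14) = -51.81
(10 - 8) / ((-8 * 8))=-1 / 32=-0.03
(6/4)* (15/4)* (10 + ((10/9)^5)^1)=1726225/26244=65.78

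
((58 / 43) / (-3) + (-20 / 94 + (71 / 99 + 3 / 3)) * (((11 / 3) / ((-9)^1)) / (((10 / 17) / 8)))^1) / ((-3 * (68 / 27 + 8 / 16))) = 8628812 / 8894421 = 0.97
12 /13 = 0.92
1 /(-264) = -0.00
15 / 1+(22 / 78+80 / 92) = 14488 / 897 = 16.15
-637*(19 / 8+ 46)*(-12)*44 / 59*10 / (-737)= -14791140 / 3953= -3741.75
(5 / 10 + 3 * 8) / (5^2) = 49 / 50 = 0.98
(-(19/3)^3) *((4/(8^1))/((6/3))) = -6859/108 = -63.51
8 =8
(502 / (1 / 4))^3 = 8096384512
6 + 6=12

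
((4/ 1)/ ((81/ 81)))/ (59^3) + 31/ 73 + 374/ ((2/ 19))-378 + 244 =51266295514/ 14992667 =3419.42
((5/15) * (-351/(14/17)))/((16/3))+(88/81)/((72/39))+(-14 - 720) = -41371037/54432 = -760.05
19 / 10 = 1.90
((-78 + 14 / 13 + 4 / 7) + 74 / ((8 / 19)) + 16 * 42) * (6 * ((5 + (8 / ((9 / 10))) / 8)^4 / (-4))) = -2569394843125 / 1592136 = -1613803.62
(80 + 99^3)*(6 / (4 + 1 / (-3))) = 17466822 / 11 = 1587892.91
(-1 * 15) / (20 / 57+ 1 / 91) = -77805 / 1877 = -41.45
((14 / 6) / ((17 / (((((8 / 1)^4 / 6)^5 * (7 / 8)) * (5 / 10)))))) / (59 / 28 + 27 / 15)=2278715563450.68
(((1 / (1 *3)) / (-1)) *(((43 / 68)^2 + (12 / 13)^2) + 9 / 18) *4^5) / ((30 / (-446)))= 1302619712 / 146523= 8890.21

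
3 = 3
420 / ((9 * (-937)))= -140 / 2811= -0.05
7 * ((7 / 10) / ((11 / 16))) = 392 / 55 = 7.13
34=34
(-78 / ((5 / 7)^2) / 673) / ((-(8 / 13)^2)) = 322959 / 538400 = 0.60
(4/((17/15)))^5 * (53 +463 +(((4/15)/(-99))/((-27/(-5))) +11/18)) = 13256641600000/46855281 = 282927.37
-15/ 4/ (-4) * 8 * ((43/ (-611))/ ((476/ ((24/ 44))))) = -1935/ 3199196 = -0.00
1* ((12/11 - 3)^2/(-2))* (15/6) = -2205/484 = -4.56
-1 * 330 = -330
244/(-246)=-0.99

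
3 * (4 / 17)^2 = 48 / 289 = 0.17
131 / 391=0.34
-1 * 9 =-9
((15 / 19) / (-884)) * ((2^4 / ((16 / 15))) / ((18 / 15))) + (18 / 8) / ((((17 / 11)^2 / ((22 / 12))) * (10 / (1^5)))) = 922521 / 5710640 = 0.16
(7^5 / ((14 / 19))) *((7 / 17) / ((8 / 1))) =319333 / 272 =1174.02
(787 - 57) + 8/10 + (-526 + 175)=1899/5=379.80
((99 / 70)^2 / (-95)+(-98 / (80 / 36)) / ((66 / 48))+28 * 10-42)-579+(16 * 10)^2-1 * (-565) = 132067455789 / 5120500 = 25791.91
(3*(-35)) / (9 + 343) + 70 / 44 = 455 / 352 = 1.29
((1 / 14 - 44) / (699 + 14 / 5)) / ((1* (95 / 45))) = -27675 / 933394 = -0.03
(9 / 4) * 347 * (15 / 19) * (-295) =-13819275 / 76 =-181832.57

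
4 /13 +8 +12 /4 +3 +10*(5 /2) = 39.31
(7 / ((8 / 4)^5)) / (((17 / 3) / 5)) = 105 / 544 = 0.19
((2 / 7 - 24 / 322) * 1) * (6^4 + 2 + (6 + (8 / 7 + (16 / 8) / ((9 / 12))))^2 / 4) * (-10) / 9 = -8618660 / 27783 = -310.21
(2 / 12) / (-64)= -1 / 384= -0.00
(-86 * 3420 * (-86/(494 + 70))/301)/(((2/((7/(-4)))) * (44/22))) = -12255/188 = -65.19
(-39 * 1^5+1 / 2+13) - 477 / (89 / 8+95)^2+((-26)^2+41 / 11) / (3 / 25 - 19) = -25591710833 / 415822088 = -61.54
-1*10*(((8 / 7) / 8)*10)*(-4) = 400 / 7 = 57.14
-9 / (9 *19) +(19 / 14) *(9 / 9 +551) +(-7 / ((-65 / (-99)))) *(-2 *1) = 6660223 / 8645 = 770.41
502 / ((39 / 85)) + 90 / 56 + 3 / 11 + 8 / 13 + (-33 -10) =12655817 / 12012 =1053.60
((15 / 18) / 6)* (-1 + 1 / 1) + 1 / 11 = 1 / 11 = 0.09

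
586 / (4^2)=293 / 8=36.62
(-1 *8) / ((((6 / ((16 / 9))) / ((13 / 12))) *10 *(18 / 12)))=-208 / 1215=-0.17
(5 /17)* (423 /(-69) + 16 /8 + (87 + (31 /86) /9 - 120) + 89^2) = 701746795 /302634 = 2318.80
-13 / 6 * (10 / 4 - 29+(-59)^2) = -29939 / 4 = -7484.75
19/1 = 19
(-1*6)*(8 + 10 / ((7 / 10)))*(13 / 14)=-6084 / 49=-124.16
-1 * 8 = -8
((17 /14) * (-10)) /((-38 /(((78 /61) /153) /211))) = 65 /5135529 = 0.00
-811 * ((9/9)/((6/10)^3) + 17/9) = -142736/27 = -5286.52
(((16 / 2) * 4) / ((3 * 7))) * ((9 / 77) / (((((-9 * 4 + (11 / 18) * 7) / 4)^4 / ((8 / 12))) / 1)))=1719926784 / 57297173454059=0.00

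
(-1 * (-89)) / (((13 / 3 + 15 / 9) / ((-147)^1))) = -4361 / 2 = -2180.50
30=30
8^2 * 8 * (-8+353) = 176640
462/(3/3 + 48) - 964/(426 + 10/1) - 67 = -45614/763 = -59.78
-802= -802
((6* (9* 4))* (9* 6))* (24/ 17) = 279936/ 17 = 16466.82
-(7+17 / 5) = -52 / 5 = -10.40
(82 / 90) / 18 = 41 / 810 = 0.05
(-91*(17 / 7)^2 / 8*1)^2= 14115049 / 3136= 4500.97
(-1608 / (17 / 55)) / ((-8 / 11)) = 121605 / 17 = 7153.24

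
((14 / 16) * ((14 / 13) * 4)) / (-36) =-49 / 468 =-0.10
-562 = -562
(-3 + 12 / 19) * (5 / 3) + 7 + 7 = 10.05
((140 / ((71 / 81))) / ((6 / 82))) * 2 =4365.63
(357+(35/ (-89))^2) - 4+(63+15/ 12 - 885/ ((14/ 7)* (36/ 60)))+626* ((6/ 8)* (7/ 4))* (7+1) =198117031/ 31684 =6252.90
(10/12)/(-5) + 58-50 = 47/6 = 7.83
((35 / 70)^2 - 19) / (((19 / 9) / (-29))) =19575 / 76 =257.57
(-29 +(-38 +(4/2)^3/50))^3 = -298613.42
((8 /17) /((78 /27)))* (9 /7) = 324 /1547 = 0.21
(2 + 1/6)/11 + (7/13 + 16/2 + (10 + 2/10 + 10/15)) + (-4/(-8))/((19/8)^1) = 538309/27170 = 19.81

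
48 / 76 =12 / 19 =0.63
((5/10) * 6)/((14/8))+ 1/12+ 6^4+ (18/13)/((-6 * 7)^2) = 9920371/7644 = 1297.80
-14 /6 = -7 /3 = -2.33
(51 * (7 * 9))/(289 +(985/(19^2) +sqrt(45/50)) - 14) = 129212080200/11168833679 - 139573791 * sqrt(10)/11168833679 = 11.53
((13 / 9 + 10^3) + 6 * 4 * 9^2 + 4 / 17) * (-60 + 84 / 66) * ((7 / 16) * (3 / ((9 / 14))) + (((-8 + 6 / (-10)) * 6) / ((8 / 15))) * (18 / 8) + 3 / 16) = 44279743561 / 1188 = 37272511.41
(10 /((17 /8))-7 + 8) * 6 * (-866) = -504012 /17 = -29647.76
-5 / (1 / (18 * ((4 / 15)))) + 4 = -20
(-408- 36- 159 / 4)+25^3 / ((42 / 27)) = 267705 / 28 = 9560.89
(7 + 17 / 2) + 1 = 33 / 2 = 16.50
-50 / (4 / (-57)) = 712.50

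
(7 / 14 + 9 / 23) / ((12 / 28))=287 / 138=2.08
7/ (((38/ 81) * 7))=81/ 38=2.13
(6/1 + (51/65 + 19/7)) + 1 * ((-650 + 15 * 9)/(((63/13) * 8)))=-17713/4680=-3.78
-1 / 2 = -0.50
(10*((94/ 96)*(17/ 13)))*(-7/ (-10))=5593/ 624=8.96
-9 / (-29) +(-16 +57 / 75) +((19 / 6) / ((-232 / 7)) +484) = 16320323 / 34800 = 468.97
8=8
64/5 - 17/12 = 683/60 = 11.38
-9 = -9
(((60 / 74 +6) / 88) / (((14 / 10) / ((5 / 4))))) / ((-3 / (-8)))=75 / 407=0.18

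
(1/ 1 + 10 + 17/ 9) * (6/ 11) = 232/ 33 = 7.03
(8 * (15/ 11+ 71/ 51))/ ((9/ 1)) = 2.45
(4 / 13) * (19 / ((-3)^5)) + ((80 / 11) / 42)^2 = 110996 / 18729711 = 0.01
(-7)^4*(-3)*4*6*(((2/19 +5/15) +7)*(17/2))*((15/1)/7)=-445021920/19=-23422206.32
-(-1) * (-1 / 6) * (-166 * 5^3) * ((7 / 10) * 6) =14525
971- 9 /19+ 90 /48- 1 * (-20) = 150845 /152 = 992.40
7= 7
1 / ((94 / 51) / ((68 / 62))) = 867 / 1457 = 0.60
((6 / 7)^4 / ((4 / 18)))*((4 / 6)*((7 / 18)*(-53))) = -11448 / 343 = -33.38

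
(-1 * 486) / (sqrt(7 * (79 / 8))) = -972 * sqrt(1106) / 553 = -58.45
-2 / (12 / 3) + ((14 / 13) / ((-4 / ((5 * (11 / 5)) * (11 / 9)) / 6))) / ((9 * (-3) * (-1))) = -2747 / 2106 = -1.30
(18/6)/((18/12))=2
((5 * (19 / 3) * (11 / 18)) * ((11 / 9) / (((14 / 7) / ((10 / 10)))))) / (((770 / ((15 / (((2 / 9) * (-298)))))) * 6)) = -1045 / 1802304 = -0.00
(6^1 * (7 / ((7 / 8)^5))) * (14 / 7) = 393216 / 2401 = 163.77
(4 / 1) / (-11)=-4 / 11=-0.36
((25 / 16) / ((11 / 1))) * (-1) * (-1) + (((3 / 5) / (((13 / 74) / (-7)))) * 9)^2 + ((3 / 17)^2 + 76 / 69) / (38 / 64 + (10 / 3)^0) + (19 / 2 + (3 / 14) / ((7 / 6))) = 1715978056530335839 / 37055490872400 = 46308.33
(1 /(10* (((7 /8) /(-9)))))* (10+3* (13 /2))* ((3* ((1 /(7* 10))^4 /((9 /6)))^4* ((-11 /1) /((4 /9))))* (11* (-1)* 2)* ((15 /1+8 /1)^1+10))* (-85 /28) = 0.00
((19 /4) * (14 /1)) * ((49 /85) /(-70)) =-931 /1700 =-0.55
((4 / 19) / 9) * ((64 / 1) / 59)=256 / 10089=0.03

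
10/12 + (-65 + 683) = 3713/6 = 618.83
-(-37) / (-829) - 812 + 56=-626761 / 829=-756.04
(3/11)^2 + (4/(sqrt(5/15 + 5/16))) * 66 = 9/121 + 1056 * sqrt(93)/31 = 328.58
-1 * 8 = -8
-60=-60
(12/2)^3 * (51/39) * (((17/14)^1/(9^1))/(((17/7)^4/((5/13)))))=20580/48841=0.42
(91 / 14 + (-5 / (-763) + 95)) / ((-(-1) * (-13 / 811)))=-125623089 / 19838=-6332.45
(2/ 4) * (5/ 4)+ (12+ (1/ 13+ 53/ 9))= 17401/ 936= 18.59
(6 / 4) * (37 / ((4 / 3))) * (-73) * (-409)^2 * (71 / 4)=-288716801859 / 32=-9022400058.09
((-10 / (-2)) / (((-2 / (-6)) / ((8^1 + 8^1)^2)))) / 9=1280 / 3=426.67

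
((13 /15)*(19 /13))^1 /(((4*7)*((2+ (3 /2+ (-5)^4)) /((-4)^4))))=2432 /131985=0.02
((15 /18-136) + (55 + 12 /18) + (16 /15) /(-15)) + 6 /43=-1537001 /19350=-79.43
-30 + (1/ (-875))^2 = -22968749/ 765625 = -30.00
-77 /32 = -2.41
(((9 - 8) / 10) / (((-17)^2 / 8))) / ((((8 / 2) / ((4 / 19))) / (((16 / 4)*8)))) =128 / 27455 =0.00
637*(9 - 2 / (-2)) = 6370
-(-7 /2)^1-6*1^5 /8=11 /4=2.75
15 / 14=1.07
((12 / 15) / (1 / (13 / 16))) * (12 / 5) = 39 / 25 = 1.56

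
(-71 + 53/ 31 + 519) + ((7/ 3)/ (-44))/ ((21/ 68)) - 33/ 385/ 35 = 1690039993/ 3759525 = 449.54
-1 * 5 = -5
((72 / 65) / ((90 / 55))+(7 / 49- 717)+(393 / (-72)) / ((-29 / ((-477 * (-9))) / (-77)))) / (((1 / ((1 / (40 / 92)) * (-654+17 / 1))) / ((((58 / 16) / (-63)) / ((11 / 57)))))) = -2903120404003 / 105600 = -27491670.49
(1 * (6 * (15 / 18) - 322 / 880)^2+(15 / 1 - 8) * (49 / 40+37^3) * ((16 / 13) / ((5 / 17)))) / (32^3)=3734429398941 / 82470502400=45.28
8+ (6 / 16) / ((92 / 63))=6077 / 736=8.26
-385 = -385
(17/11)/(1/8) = 136/11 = 12.36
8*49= 392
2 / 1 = 2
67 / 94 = 0.71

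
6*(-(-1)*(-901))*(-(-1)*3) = -16218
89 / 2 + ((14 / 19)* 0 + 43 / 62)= 1401 / 31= 45.19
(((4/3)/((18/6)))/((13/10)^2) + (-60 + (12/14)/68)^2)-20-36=305227529065/86155524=3542.75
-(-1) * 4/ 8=1/ 2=0.50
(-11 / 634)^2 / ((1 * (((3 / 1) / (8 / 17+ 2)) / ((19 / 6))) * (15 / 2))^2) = 2140369 / 58808675025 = 0.00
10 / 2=5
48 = 48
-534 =-534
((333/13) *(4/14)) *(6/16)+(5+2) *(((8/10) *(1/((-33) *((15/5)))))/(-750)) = 185444471/67567500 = 2.74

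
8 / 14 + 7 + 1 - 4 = 32 / 7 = 4.57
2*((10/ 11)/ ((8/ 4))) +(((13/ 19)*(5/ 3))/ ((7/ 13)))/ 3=21265/ 13167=1.62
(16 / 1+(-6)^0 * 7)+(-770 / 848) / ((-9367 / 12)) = 22837901 / 992902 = 23.00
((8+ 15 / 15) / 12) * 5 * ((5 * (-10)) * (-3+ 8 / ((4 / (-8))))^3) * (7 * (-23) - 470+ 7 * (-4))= -1695030375 / 2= -847515187.50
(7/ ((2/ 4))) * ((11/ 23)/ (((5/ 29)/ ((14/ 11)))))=5684/ 115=49.43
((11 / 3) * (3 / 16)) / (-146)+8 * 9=168181 / 2336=72.00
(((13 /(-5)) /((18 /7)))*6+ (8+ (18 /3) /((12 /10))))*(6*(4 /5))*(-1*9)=-7488 /25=-299.52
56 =56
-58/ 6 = -29/ 3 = -9.67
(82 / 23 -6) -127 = -2977 / 23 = -129.43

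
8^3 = 512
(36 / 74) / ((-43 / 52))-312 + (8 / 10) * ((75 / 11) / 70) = -38284710 / 122507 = -312.51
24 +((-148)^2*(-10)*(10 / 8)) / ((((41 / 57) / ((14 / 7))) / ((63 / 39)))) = -655464408 / 533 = -1229764.37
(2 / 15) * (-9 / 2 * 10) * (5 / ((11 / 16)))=-480 / 11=-43.64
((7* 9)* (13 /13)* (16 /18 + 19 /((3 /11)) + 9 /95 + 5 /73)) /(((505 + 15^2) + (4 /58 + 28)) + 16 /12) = 2688073017 /458181580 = 5.87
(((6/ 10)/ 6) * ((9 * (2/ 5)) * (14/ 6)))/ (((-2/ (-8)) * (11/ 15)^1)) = 252/ 55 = 4.58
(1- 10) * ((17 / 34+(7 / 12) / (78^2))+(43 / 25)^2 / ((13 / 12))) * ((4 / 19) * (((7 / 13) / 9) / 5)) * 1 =-1031990281 / 14088262500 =-0.07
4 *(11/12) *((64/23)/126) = 352/4347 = 0.08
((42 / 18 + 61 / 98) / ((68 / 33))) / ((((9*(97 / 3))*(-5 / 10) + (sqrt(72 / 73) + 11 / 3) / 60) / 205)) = -33704256040785 / 16669936805354- 158727195*sqrt(146) / 8334968402677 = -2.02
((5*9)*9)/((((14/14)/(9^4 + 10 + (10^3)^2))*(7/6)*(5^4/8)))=3913548048/875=4472626.34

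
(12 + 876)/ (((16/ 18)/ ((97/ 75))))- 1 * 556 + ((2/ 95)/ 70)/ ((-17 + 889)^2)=1860912855873/ 2528276800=736.04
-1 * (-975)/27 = 36.11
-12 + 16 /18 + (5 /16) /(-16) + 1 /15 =-127457 /11520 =-11.06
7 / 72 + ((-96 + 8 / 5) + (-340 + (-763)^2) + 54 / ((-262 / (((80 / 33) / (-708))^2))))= 11555484459365521 / 19863839160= 581734.70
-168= -168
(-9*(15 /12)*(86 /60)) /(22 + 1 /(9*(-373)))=-433053 /590824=-0.73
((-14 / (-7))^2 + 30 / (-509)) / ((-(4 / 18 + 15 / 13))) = -234702 / 81949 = -2.86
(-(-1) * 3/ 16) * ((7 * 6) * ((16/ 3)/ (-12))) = -7/ 2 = -3.50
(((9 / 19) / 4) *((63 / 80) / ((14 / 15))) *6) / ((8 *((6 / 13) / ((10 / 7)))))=15795 / 68096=0.23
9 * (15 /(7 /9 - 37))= -1215 /326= -3.73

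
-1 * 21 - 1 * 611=-632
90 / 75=6 / 5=1.20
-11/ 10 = -1.10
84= 84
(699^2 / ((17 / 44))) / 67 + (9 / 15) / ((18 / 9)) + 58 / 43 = 18876.49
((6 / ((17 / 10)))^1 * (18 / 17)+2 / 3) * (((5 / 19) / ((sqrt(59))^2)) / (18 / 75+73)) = 477250 / 1779561717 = 0.00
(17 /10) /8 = 17 /80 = 0.21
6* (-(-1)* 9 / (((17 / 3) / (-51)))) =-486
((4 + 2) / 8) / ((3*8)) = 1 / 32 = 0.03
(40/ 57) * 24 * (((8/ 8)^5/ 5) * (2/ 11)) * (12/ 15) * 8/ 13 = 4096/ 13585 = 0.30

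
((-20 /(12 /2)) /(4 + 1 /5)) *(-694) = 34700 /63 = 550.79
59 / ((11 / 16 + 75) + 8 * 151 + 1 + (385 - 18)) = 944 / 26427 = 0.04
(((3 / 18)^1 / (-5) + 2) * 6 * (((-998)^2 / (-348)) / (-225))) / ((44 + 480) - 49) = 14691059 / 46490625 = 0.32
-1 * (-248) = 248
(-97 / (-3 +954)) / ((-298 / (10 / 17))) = 485 / 2408883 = 0.00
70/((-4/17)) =-595/2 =-297.50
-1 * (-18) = 18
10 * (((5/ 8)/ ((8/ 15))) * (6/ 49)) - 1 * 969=-758571/ 784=-967.57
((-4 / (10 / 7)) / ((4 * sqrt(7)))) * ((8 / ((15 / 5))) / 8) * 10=-sqrt(7) / 3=-0.88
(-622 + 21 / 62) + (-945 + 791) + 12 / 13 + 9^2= -559153 / 806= -693.74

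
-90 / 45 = -2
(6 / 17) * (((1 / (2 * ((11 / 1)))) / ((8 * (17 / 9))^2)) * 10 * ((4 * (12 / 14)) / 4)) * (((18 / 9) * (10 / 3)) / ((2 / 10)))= 30375 / 1513204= 0.02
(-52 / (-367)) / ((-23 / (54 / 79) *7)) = -2808 / 4667873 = -0.00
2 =2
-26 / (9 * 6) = -13 / 27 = -0.48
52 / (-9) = -52 / 9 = -5.78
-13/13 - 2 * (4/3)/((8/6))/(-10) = -4/5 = -0.80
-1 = -1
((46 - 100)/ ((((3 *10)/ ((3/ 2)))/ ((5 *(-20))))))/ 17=270/ 17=15.88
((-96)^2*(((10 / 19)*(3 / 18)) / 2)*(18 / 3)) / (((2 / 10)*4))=57600 / 19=3031.58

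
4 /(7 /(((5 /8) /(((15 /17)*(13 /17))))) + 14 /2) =1156 /4207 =0.27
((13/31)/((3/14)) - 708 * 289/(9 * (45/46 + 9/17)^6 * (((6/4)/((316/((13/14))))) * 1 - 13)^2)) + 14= 14845431308044029066766698940396/3302540545875647985451501571925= 4.50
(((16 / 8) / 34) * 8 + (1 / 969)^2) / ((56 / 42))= 441865 / 1251948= 0.35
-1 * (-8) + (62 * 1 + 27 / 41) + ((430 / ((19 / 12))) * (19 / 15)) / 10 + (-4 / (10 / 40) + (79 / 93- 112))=-421184 / 19065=-22.09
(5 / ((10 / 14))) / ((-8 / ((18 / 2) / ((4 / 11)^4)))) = -922383 / 2048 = -450.38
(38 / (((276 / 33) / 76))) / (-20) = -3971 / 230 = -17.27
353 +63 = 416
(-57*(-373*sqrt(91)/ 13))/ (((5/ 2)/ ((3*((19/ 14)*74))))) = 89678898*sqrt(91)/ 455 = 1880180.58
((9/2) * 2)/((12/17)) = 51/4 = 12.75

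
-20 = -20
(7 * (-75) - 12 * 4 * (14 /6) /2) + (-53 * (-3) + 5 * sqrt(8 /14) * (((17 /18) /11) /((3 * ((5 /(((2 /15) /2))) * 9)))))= -422 + 17 * sqrt(7) /280665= -422.00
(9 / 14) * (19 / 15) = 57 / 70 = 0.81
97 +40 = 137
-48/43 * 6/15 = -96/215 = -0.45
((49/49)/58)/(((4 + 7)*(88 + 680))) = 0.00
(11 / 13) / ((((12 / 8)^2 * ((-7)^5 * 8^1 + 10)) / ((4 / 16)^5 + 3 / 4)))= -0.00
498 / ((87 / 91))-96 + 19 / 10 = 123771 / 290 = 426.80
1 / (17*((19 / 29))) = 29 / 323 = 0.09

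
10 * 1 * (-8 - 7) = -150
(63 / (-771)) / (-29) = 21 / 7453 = 0.00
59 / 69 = 0.86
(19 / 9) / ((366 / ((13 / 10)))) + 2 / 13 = 69091 / 428220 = 0.16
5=5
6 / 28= 3 / 14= 0.21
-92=-92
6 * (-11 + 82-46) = 150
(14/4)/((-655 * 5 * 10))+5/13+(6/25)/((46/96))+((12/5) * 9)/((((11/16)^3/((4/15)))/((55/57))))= 809957815613/45024765500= 17.99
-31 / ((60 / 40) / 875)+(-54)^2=-45502 / 3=-15167.33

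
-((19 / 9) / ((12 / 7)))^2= -17689 / 11664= -1.52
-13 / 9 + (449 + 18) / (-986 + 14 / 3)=-1.92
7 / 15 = 0.47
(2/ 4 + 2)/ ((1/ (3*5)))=75/ 2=37.50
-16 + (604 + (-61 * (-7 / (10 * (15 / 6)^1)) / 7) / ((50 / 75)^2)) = 59349 / 100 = 593.49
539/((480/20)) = 539/24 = 22.46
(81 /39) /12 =9 /52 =0.17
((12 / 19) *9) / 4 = 27 / 19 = 1.42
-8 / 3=-2.67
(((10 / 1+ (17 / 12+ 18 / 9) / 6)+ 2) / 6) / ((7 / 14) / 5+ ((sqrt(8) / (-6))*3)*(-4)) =-4525 / 690984+ 22625*sqrt(2) / 86373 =0.36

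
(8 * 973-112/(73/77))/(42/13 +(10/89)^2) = 28812257292/12190343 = 2363.53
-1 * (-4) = 4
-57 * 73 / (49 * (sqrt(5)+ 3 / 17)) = 212211 / 70364 - 1202529 * sqrt(5) / 70364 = -35.20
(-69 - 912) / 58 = -16.91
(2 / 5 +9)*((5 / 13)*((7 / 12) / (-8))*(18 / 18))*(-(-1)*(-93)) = 10199 / 416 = 24.52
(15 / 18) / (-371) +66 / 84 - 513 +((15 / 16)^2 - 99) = -173902279 / 284928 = -610.34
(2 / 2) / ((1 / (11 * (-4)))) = -44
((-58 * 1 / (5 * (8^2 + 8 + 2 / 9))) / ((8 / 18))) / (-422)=2349 / 2743000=0.00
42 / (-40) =-21 / 20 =-1.05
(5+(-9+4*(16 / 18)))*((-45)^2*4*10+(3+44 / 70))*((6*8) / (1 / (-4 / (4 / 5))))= 181448128 / 21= 8640387.05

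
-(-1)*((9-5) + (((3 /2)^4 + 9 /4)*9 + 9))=78.81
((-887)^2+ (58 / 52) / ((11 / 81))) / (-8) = -98347.15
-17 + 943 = 926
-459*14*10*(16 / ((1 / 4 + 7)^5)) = -1052835840 / 20511149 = -51.33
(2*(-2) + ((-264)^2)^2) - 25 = 4857532387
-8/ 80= -0.10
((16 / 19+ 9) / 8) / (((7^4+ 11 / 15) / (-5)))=-14025 / 5475952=-0.00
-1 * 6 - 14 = -20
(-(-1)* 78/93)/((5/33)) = 858/155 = 5.54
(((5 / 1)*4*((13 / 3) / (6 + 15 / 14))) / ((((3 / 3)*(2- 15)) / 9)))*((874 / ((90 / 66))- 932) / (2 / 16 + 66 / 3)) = 33152 / 297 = 111.62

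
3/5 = 0.60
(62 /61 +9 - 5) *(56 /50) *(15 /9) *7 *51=1019592 /305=3342.92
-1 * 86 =-86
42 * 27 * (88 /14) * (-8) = -57024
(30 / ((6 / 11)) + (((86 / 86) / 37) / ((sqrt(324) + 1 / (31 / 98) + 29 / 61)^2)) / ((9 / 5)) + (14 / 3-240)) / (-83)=2.17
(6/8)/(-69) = -1/92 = -0.01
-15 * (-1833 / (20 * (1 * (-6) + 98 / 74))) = -203463 / 692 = -294.02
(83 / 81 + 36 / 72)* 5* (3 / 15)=247 / 162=1.52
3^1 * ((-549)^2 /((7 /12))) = 10850436 /7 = 1550062.29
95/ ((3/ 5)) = 158.33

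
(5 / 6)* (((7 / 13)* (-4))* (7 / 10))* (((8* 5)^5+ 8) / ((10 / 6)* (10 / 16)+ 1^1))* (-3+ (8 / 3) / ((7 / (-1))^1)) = 19387734848 / 91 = 213052031.30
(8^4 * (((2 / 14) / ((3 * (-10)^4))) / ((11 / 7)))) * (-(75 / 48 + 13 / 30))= -7664 / 309375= -0.02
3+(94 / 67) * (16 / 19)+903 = 1154842 / 1273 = 907.18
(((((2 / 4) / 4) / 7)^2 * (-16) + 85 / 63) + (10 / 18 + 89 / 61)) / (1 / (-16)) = -481876 / 8967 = -53.74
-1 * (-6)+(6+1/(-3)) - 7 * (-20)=455/3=151.67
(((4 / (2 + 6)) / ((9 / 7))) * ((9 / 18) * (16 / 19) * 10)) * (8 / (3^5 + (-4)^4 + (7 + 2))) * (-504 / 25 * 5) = -6272 / 2413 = -2.60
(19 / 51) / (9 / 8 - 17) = -152 / 6477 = -0.02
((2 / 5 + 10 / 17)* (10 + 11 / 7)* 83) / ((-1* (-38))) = 40338 / 1615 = 24.98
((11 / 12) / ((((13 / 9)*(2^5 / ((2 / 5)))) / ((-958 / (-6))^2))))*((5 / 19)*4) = 2523851 / 11856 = 212.88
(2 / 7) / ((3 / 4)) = 8 / 21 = 0.38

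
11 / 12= 0.92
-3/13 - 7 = -94/13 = -7.23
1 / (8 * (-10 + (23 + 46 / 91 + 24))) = 91 / 27304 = 0.00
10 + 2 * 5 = 20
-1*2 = -2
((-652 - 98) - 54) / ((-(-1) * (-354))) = 134 / 59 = 2.27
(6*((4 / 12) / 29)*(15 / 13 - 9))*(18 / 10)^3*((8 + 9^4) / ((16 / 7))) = -1709601957 / 188500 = -9069.51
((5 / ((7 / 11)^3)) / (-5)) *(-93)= 123783 / 343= 360.88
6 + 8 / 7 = 50 / 7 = 7.14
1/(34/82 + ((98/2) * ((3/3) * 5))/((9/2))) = 369/20243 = 0.02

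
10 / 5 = 2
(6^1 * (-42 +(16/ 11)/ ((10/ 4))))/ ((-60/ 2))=2278/ 275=8.28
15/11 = 1.36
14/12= 7/6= 1.17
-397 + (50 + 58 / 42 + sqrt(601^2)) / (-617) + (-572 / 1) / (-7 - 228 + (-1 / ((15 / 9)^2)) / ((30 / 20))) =-30146731049 / 76200117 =-395.63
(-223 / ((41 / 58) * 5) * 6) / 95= -77604 / 19475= -3.98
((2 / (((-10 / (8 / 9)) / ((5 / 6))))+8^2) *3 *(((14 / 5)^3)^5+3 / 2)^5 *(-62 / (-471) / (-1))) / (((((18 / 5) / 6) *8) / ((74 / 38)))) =-1441431409150456995646337592220495035483379273022923591944433893596460067817452132869627994451 / 40932528362885162165341057516343425959348678588867187500000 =-35214814886867558847157870000000000.00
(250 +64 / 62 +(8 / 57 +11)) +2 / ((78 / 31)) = 2013542 / 7657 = 262.97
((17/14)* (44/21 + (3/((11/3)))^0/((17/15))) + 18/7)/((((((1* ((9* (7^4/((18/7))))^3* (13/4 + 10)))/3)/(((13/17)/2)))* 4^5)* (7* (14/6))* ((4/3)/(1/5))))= 12519/1546602098751428042240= 0.00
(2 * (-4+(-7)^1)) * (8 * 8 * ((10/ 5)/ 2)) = -1408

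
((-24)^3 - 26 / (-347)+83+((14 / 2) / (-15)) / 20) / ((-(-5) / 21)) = -10013029103 / 173500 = -57711.98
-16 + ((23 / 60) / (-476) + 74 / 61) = -25762523 / 1742160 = -14.79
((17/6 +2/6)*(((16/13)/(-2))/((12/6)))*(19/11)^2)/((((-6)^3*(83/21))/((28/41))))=0.00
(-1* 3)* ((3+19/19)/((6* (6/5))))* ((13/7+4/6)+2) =-475/63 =-7.54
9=9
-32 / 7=-4.57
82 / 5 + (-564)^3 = -897030638 / 5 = -179406127.60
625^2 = 390625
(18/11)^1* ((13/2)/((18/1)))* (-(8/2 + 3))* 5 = -455/22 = -20.68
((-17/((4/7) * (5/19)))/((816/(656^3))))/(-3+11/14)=17662747.80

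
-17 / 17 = -1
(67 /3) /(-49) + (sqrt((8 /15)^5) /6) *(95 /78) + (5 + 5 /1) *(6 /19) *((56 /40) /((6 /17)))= 12.11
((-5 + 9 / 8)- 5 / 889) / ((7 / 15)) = -413985 / 49784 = -8.32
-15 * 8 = -120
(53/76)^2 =2809/5776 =0.49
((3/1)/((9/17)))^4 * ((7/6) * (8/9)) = 1069.31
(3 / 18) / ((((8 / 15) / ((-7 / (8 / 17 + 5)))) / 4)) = -595 / 372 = -1.60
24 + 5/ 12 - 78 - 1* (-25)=-343/ 12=-28.58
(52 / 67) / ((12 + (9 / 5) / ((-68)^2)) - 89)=-1202240 / 119275477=-0.01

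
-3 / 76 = -0.04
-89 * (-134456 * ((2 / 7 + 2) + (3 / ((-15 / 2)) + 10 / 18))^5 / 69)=191474830015052488 / 12732440625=15038344.62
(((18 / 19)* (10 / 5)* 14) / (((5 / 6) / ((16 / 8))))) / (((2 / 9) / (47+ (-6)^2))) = 2258928 / 95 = 23778.19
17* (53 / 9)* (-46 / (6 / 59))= -1222657 / 27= -45283.59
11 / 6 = 1.83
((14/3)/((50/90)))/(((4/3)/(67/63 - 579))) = -3641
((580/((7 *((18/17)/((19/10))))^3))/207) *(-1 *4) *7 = -977249743/739424700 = -1.32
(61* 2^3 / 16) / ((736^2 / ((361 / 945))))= 22021 / 1023805440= 0.00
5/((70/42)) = 3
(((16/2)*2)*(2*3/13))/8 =12/13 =0.92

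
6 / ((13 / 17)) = 102 / 13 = 7.85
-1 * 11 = -11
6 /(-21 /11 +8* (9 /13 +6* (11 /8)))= 286 /3319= 0.09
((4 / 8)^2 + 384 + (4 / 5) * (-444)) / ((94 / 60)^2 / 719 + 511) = 18798255 / 330670309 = 0.06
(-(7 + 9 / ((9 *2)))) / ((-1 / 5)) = 75 / 2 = 37.50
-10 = -10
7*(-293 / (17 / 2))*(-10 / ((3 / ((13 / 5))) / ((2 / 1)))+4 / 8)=207151 / 51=4061.78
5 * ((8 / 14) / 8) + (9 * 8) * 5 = 360.36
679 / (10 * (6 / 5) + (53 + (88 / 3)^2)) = 6111 / 8329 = 0.73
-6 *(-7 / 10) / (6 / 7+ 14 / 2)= 147 / 275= 0.53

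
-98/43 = -2.28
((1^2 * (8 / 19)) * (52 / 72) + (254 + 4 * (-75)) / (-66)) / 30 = 1883 / 56430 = 0.03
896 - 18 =878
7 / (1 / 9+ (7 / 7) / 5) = 45 / 2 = 22.50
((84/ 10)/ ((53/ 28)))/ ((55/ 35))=8232/ 2915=2.82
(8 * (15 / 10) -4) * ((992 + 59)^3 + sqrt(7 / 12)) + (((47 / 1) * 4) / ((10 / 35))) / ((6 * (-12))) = 4 * sqrt(21) / 3 + 334349467159 / 36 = 9287485204.97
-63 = -63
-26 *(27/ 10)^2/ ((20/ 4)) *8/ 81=-3.74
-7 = -7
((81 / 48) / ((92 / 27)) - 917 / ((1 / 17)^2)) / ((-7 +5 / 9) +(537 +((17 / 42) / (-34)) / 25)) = -614404991025 / 1230038896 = -499.50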